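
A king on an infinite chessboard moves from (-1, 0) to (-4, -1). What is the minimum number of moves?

max(|x_i - y_i|) = max(|-1 - (-4)|, |0 - (-1)|) = max(3, 1) = 3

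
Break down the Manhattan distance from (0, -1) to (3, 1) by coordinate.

Σ|x_i - y_i| = |0 - 3| + |-1 - 1| = 3 + 2 = 5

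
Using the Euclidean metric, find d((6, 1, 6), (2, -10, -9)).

√(Σ(x_i - y_i)²) = √((6 - 2)² + (1 - (-10))² + (6 - (-9))²)
= √(4² + 11² + 15²) = √(16 + 121 + 225) = √362 ≈ 19.0263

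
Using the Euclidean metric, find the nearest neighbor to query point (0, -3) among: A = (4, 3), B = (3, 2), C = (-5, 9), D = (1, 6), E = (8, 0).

Distances: d(A) ≈ 7.2111, d(B) ≈ 5.831, d(C) = 13, d(D) ≈ 9.0554, d(E) ≈ 8.544. Nearest: B = (3, 2) with distance 5.831.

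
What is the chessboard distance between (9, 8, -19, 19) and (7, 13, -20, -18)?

max(|x_i - y_i|) = max(|9 - 7|, |8 - 13|, |-19 - (-20)|, |19 - (-18)|) = max(2, 5, 1, 37) = 37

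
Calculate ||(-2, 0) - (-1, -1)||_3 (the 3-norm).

(Σ|x_i - y_i|^3)^(1/3) = (|-2 - (-1)|^3 + |0 - (-1)|^3)^(1/3)
= (1^3 + 1^3)^(1/3) = (1 + 1)^(1/3) = (2)^(1/3) ≈ 1.2599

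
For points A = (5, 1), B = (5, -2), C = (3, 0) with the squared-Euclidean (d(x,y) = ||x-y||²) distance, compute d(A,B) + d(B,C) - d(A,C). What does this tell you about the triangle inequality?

d(A,B) = 0² + 3² = 9, d(B,C) = 2² + 2² = 8, d(A,C) = 2² + 1² = 5.
d(A,B) + d(B,C) - d(A,C) = 9 + 8 - 5 = 17 - 5 = 12. This is ≥ 0, so the triangle inequality holds for these points.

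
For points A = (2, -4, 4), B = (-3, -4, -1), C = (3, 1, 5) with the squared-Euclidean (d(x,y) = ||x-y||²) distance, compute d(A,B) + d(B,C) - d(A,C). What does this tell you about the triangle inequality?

d(A,B) = 5² + 0² + 5² = 50, d(B,C) = 6² + 5² + 6² = 97, d(A,C) = 1² + 5² + 1² = 27.
d(A,B) + d(B,C) - d(A,C) = 50 + 97 - 27 = 147 - 27 = 120. This is ≥ 0, so the triangle inequality holds for these points.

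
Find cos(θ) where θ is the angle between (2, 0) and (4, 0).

With u = (2, 0), v = (4, 0):
u·v = 2·4 + 0·0 = 8 + 0 = 8.
|u| = √(2² + 0²) = √4, |v| = √(4² + 0²) = √16, so |u||v| = √(4·16) = √64 = 8.
cos θ = (u·v)/(|u||v|) = 8/8 = 1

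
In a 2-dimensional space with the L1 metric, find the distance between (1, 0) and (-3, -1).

Σ|x_i - y_i| = |1 - (-3)| + |0 - (-1)| = 4 + 1 = 5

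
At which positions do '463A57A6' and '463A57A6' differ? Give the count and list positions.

Differing positions: none. Hamming distance = 0.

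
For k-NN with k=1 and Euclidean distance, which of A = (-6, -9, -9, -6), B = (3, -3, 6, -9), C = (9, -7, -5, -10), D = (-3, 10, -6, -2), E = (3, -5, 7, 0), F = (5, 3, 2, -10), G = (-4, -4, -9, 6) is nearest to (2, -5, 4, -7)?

Distances: d(A) ≈ 15.8114, d(B) ≈ 3.6056, d(C) ≈ 11.9583, d(D) ≈ 19.3649, d(E) ≈ 7.6811, d(F) ≈ 9.2736, d(G) ≈ 19.3649. Nearest: B = (3, -3, 6, -9) with distance 3.6056.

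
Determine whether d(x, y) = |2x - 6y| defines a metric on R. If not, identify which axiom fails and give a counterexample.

No. d fails symmetry: d(1, 4) = |2·1 - 6·4| = |-22| = 22, but d(4, 1) = |2·4 - 6·1| = |2| = 2. Since 22 ≠ 2, d(x,y) ≠ d(y,x) in general.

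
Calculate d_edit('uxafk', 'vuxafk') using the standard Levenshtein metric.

Let D[i][j] be the edit distance between the first i characters of 'uxafk' and the first j characters of 'vuxafk', with D[i][0] = i, D[0][j] = j, and D[i][j] = D[i-1][j-1] if the characters match, else 1 + min(D[i-1][j], D[i][j-1], D[i-1][j-1]). Filling the table (rows: prefixes of 'uxafk', columns: prefixes of 'vuxafk'):
     ε  v  u  x  a  f  k
  ε  0  1  2  3  4  5  6
  u  1  1  1  2  3  4  5
  x  2  2  2  1  2  3  4
  a  3  3  3  2  1  2  3
  f  4  4  4  3  2  1  2
  k  5  5  5  4  3  2  1
The bottom-right entry gives D[5][6] = 1, so no sequence of fewer than 1 edit works. Backtracking through the table gives one optimal edit sequence (1 edit):
  uxafk → vuxafk (ins v @1)
Edit distance = 1.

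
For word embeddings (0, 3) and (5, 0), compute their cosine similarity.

With u = (0, 3), v = (5, 0):
u·v = 0·5 + 3·0 = 0 + 0 = 0.
|u| = √(0² + 3²) = √9, |v| = √(5² + 0²) = √25, so |u||v| = √(9·25) = √225 = 15.
cos θ = (u·v)/(|u||v|) = 0/15 = 0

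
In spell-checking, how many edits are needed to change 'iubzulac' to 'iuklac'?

Let D[i][j] be the edit distance between the first i characters of 'iubzulac' and the first j characters of 'iuklac', with D[i][0] = i, D[0][j] = j, and D[i][j] = D[i-1][j-1] if the characters match, else 1 + min(D[i-1][j], D[i][j-1], D[i-1][j-1]). Filling the table (rows: prefixes of 'iubzulac', columns: prefixes of 'iuklac'):
     ε  i  u  k  l  a  c
  ε  0  1  2  3  4  5  6
  i  1  0  1  2  3  4  5
  u  2  1  0  1  2  3  4
  b  3  2  1  1  2  3  4
  z  4  3  2  2  2  3  4
  u  5  4  3  3  3  3  4
  l  6  5  4  4  3  4  4
  a  7  6  5  5  4  3  4
  c  8  7  6  6  5  4  3
The bottom-right entry gives D[8][6] = 3, so no sequence of fewer than 3 edits works. Backtracking through the table gives one optimal edit sequence (3 edits):
  iubzulac → iuzulac (del b @3)
  iuzulac → iuulac (del z @3)
  iuulac → iuklac (sub u→k @3)
Edit distance = 3.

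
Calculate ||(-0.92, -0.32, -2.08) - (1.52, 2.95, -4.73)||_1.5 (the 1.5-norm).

(Σ|x_i - y_i|^1.5)^(1/1.5) = (|-0.92 - 1.52|^1.5 + |-0.32 - 2.95|^1.5 + |-2.08 - (-4.73)|^1.5)^(1/1.5)
= (2.44^1.5 + 3.27^1.5 + 2.65^1.5)^(1/1.5) ≈ (3.8114 + 5.9132 + 4.3139)^(1/1.5) = (14.0385)^(1/1.5) ≈ 5.8194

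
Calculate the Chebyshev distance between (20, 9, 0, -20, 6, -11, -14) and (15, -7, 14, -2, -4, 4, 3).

max(|x_i - y_i|) = max(|20 - 15|, |9 - (-7)|, |0 - 14|, |-20 - (-2)|, |6 - (-4)|, |-11 - 4|, |-14 - 3|) = max(5, 16, 14, 18, 10, 15, 17) = 18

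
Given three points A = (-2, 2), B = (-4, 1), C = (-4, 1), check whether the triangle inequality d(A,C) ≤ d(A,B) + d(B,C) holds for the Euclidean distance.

d(A,B) = √(2² + 1²) = √5 ≈ 2.2361, d(B,C) = √(0² + 0²) = √0 = 0, d(A,C) = √(2² + 1²) = √5 ≈ 2.2361.
d(A,C) ≈ 2.2361 ≤ 2.2361 + 0 = 2.2361. Triangle inequality is satisfied.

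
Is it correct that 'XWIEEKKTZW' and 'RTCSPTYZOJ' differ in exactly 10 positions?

Differing positions: 1, 2, 3, 4, 5, 6, 7, 8, 9, 10. Hamming distance = 10, so the claim is true.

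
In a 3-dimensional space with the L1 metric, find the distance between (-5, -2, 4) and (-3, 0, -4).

Σ|x_i - y_i| = |-5 - (-3)| + |-2 - 0| + |4 - (-4)| = 2 + 2 + 8 = 12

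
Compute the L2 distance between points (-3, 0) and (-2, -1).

(Σ|x_i - y_i|^2)^(1/2) = (|-3 - (-2)|^2 + |0 - (-1)|^2)^(1/2)
= (1^2 + 1^2)^(1/2) = (1 + 1)^(1/2) = (2)^(1/2) ≈ 1.4142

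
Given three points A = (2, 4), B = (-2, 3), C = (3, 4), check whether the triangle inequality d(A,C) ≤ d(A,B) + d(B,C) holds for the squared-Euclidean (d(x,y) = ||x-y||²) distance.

d(A,B) = 4² + 1² = 17, d(B,C) = 5² + 1² = 26, d(A,C) = 1² + 0² = 1.
d(A,C) = 1 ≤ 17 + 26 = 43. Triangle inequality is satisfied.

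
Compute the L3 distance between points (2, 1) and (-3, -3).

(Σ|x_i - y_i|^3)^(1/3) = (|2 - (-3)|^3 + |1 - (-3)|^3)^(1/3)
= (5^3 + 4^3)^(1/3) = (125 + 64)^(1/3) = (189)^(1/3) ≈ 5.7388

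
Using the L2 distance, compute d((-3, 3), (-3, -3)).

(Σ|x_i - y_i|^2)^(1/2) = (|-3 - (-3)|^2 + |3 - (-3)|^2)^(1/2)
= (0^2 + 6^2)^(1/2) = (0 + 36)^(1/2) = (36)^(1/2) = 6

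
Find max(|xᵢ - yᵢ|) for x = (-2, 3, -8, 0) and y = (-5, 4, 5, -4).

max(|x_i - y_i|) = max(|-2 - (-5)|, |3 - 4|, |-8 - 5|, |0 - (-4)|) = max(3, 1, 13, 4) = 13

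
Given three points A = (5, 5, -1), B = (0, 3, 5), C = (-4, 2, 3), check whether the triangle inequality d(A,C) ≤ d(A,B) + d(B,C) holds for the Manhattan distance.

d(A,B) = 5 + 2 + 6 = 13, d(B,C) = 4 + 1 + 2 = 7, d(A,C) = 9 + 3 + 4 = 16.
d(A,C) = 16 ≤ 13 + 7 = 20. Triangle inequality is satisfied.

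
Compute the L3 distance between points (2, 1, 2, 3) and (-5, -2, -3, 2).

(Σ|x_i - y_i|^3)^(1/3) = (|2 - (-5)|^3 + |1 - (-2)|^3 + |2 - (-3)|^3 + |3 - 2|^3)^(1/3)
= (7^3 + 3^3 + 5^3 + 1^3)^(1/3) = (343 + 27 + 125 + 1)^(1/3) = (496)^(1/3) ≈ 7.9158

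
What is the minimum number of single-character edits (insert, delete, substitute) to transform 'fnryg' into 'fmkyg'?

Let D[i][j] be the edit distance between the first i characters of 'fnryg' and the first j characters of 'fmkyg', with D[i][0] = i, D[0][j] = j, and D[i][j] = D[i-1][j-1] if the characters match, else 1 + min(D[i-1][j], D[i][j-1], D[i-1][j-1]). Filling the table (rows: prefixes of 'fnryg', columns: prefixes of 'fmkyg'):
     ε  f  m  k  y  g
  ε  0  1  2  3  4  5
  f  1  0  1  2  3  4
  n  2  1  1  2  3  4
  r  3  2  2  2  3  4
  y  4  3  3  3  2  3
  g  5  4  4  4  3  2
The bottom-right entry gives D[5][5] = 2, so no sequence of fewer than 2 edits works. Backtracking through the table gives one optimal edit sequence (2 edits):
  fnryg → fmryg (sub n→m @2)
  fmryg → fmkyg (sub r→k @3)
Edit distance = 2.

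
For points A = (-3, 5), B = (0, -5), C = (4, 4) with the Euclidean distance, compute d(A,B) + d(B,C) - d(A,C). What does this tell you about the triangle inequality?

d(A,B) = √(3² + 10²) = √109 ≈ 10.4403, d(B,C) = √(4² + 9²) = √97 ≈ 9.8489, d(A,C) = √(7² + 1²) = √50 ≈ 7.0711.
d(A,B) + d(B,C) - d(A,C) = 10.4403 + 9.8489 - 7.0711 = 20.2892 - 7.0711 = 13.2181 (to 4 decimal places). This is ≥ 0, so the triangle inequality holds for these points.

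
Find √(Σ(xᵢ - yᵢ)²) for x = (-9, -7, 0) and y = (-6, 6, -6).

√(Σ(x_i - y_i)²) = √((-9 - (-6))² + (-7 - 6)² + (0 - (-6))²)
= √((-3)² + (-13)² + 6²) = √(9 + 169 + 36) = √214 ≈ 14.6287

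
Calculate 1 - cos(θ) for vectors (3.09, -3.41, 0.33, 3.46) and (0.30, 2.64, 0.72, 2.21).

With u = (3.09, -3.41, 0.33, 3.46), v = (0.30, 2.64, 0.72, 2.21):
u·v = 3.09·0.3 + (-3.41)·2.64 + 0.33·0.72 + 3.46·2.21 = 0.927 + (-9.0024) + 0.2376 + 7.6466 = -0.1912.
|u| = √(3.09² + (-3.41)² + 0.33² + 3.46²) = √(9.5481 + 11.6281 + 0.1089 + 11.9716) = √33.2567, |v| = √(0.3² + 2.64² + 0.72² + 2.21²) = √(0.09 + 6.9696 + 0.5184 + 4.8841) = √12.4621.
cos θ = (u·v)/(|u||v|) = -0.1912/(√33.2567·√12.4621) ≈ -0.0094
Cosine distance = 1 - cos θ ≈ 1 - (-0.0094) = 1.0094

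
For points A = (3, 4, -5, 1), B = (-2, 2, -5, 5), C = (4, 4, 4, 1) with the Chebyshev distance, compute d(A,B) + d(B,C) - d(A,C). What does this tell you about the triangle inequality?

d(A,B) = max(5, 2, 0, 4) = 5, d(B,C) = max(6, 2, 9, 4) = 9, d(A,C) = max(1, 0, 9, 0) = 9.
d(A,B) + d(B,C) - d(A,C) = 5 + 9 - 9 = 14 - 9 = 5. This is ≥ 0, so the triangle inequality holds for these points.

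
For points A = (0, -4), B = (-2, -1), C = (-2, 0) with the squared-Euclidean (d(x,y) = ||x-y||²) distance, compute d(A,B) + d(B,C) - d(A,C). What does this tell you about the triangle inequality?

d(A,B) = 2² + 3² = 13, d(B,C) = 0² + 1² = 1, d(A,C) = 2² + 4² = 20.
d(A,B) + d(B,C) - d(A,C) = 13 + 1 - 20 = 14 - 20 = -6. This is < 0, so the triangle inequality FAILS for these points (squared-Euclidean is not a metric).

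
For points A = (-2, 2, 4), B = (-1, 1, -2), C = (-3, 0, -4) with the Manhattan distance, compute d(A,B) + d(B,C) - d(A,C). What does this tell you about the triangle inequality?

d(A,B) = 1 + 1 + 6 = 8, d(B,C) = 2 + 1 + 2 = 5, d(A,C) = 1 + 2 + 8 = 11.
d(A,B) + d(B,C) - d(A,C) = 8 + 5 - 11 = 13 - 11 = 2. This is ≥ 0, so the triangle inequality holds for these points.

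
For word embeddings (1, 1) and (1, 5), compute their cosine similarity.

With u = (1, 1), v = (1, 5):
u·v = 1·1 + 1·5 = 1 + 5 = 6.
|u| = √(1² + 1²) = √2, |v| = √(1² + 5²) = √26, so |u||v| = √(2·26) = √52.
cos θ = (u·v)/(|u||v|) = 6/√52 ≈ 0.8321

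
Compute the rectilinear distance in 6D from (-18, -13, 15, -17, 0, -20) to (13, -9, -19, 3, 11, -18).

Σ|x_i - y_i| = |-18 - 13| + |-13 - (-9)| + |15 - (-19)| + |-17 - 3| + |0 - 11| + |-20 - (-18)| = 31 + 4 + 34 + 20 + 11 + 2 = 102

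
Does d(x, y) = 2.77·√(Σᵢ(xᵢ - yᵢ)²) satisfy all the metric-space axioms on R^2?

Yes. The L2 (Euclidean) norm induces a metric on R^2, and multiplying a metric by a positive constant 2.77 > 0 preserves all four axioms: non-negativity (2.77·||x-y|| ≥ 0), identity (2.77·||x-y|| = 0 ⟺ ||x-y|| = 0 ⟺ x = y), symmetry (||x-y|| = ||y-x||), and the triangle inequality (2.77·||x-z|| ≤ 2.77·||x-y|| + 2.77·||y-z||). So d is a metric.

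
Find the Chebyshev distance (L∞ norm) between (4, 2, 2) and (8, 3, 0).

max(|x_i - y_i|) = max(|4 - 8|, |2 - 3|, |2 - 0|) = max(4, 1, 2) = 4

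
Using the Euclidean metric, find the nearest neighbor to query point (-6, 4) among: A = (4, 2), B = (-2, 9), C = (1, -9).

Distances: d(A) ≈ 10.198, d(B) ≈ 6.4031, d(C) ≈ 14.7648. Nearest: B = (-2, 9) with distance 6.4031.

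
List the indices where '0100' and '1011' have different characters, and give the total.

Differing positions: 1, 2, 3, 4. Hamming distance = 4.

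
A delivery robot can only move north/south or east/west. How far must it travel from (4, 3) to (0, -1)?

Σ|x_i - y_i| = |4 - 0| + |3 - (-1)| = 4 + 4 = 8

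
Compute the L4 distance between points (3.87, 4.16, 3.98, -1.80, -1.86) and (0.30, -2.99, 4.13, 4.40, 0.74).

(Σ|x_i - y_i|^4)^(1/4) = (|3.87 - 0.3|^4 + |4.16 - (-2.99)|^4 + |3.98 - 4.13|^4 + |-1.8 - 4.4|^4 + |-1.86 - 0.74|^4)^(1/4)
= (3.57^4 + 7.15^4 + 0.15^4 + 6.2^4 + 2.6^4)^(1/4) ≈ (162.4325 + 2613.51 + 0.0005 + 1477.6336 + 45.6976)^(1/4) = (4299.2742)^(1/4) ≈ 8.0975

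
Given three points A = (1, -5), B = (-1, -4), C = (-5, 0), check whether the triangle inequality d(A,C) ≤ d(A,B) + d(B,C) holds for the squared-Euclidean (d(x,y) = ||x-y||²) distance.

d(A,B) = 2² + 1² = 5, d(B,C) = 4² + 4² = 32, d(A,C) = 6² + 5² = 61.
d(A,C) = 61 > 5 + 32 = 37. Triangle inequality is VIOLATED. (Squared-Euclidean is not a metric — this is a counterexample.)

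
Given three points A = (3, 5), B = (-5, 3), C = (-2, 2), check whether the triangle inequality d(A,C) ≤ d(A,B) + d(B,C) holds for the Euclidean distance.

d(A,B) = √(8² + 2²) = √68 ≈ 8.2462, d(B,C) = √(3² + 1²) = √10 ≈ 3.1623, d(A,C) = √(5² + 3²) = √34 ≈ 5.831.
d(A,C) ≈ 5.831 ≤ 8.2462 + 3.1623 = 11.4085. Triangle inequality is satisfied.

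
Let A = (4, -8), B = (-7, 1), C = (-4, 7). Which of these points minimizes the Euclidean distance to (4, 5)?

Distances: d(A) = 13, d(B) ≈ 11.7047, d(C) ≈ 8.2462. Nearest: C = (-4, 7) with distance 8.2462.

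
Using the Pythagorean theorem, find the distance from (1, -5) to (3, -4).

√(Σ(x_i - y_i)²) = √((1 - 3)² + (-5 - (-4))²)
= √((-2)² + (-1)²) = √(4 + 1) = √5 ≈ 2.2361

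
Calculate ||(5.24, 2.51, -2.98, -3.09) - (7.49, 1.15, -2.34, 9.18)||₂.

√(Σ(x_i - y_i)²) = √((5.24 - 7.49)² + (2.51 - 1.15)² + (-2.98 - (-2.34))² + (-3.09 - 9.18)²)
= √((-2.25)² + 1.36² + (-0.64)² + (-12.27)²) = √(5.0625 + 1.8496 + 0.4096 + 150.5529) = √157.8746 ≈ 12.5648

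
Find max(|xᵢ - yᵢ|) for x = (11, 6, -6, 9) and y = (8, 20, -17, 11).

max(|x_i - y_i|) = max(|11 - 8|, |6 - 20|, |-6 - (-17)|, |9 - 11|) = max(3, 14, 11, 2) = 14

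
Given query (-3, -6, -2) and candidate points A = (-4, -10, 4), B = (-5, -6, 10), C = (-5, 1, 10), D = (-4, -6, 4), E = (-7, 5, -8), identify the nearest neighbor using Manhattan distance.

Distances: d(A) = 11, d(B) = 14, d(C) = 21, d(D) = 7, d(E) = 21. Nearest: D = (-4, -6, 4) with distance 7.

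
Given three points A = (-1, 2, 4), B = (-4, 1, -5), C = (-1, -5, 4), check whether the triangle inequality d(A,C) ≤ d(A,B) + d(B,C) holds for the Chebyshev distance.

d(A,B) = max(3, 1, 9) = 9, d(B,C) = max(3, 6, 9) = 9, d(A,C) = max(0, 7, 0) = 7.
d(A,C) = 7 ≤ 9 + 9 = 18. Triangle inequality is satisfied.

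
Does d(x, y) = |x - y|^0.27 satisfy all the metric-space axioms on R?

Yes. With 0 < p = 0.27 ≤ 1, d(x,y) = |x-y|^0.27 is a metric on R. Non-negativity and symmetry are immediate; |x-y|^0.27 = 0 ⟺ |x-y| = 0 ⟺ x = y. For the triangle inequality, the function t ↦ t^0.27 is subadditive on [0,∞) when p ≤ 1, so |x-z|^0.27 ≤ (|x-y| + |y-z|)^0.27 ≤ |x-y|^0.27 + |y-z|^0.27.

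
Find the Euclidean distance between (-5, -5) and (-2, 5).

√(Σ(x_i - y_i)²) = √((-5 - (-2))² + (-5 - 5)²)
= √((-3)² + (-10)²) = √(9 + 100) = √109 ≈ 10.4403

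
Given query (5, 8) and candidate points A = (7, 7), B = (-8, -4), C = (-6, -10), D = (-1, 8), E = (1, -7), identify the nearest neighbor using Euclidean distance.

Distances: d(A) ≈ 2.2361, d(B) ≈ 17.6918, d(C) ≈ 21.095, d(D) = 6, d(E) ≈ 15.5242. Nearest: A = (7, 7) with distance 2.2361.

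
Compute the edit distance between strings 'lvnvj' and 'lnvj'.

Let D[i][j] be the edit distance between the first i characters of 'lvnvj' and the first j characters of 'lnvj', with D[i][0] = i, D[0][j] = j, and D[i][j] = D[i-1][j-1] if the characters match, else 1 + min(D[i-1][j], D[i][j-1], D[i-1][j-1]). Filling the table (rows: prefixes of 'lvnvj', columns: prefixes of 'lnvj'):
     ε  l  n  v  j
  ε  0  1  2  3  4
  l  1  0  1  2  3
  v  2  1  1  1  2
  n  3  2  1  2  2
  v  4  3  2  1  2
  j  5  4  3  2  1
The bottom-right entry gives D[5][4] = 1, so no sequence of fewer than 1 edit works. Backtracking through the table gives one optimal edit sequence (1 edit):
  lvnvj → lnvj (del v @2)
Edit distance = 1.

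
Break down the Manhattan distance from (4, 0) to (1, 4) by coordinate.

Σ|x_i - y_i| = |4 - 1| + |0 - 4| = 3 + 4 = 7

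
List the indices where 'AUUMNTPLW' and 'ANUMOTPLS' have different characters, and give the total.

Differing positions: 2, 5, 9. Hamming distance = 3.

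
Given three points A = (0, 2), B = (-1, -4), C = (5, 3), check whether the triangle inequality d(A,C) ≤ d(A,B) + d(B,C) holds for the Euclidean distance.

d(A,B) = √(1² + 6²) = √37 ≈ 6.0828, d(B,C) = √(6² + 7²) = √85 ≈ 9.2195, d(A,C) = √(5² + 1²) = √26 ≈ 5.099.
d(A,C) ≈ 5.099 ≤ 6.0828 + 9.2195 = 15.3023. Triangle inequality is satisfied.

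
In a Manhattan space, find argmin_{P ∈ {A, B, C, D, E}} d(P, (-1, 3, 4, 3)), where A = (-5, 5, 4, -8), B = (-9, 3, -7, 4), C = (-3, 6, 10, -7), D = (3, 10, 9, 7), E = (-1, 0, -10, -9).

Distances: d(A) = 17, d(B) = 20, d(C) = 21, d(D) = 20, d(E) = 29. Nearest: A = (-5, 5, 4, -8) with distance 17.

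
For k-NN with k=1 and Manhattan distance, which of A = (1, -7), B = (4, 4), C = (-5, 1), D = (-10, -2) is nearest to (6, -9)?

Distances: d(A) = 7, d(B) = 15, d(C) = 21, d(D) = 23. Nearest: A = (1, -7) with distance 7.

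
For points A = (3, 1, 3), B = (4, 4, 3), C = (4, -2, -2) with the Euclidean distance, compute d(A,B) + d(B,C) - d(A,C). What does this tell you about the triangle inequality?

d(A,B) = √(1² + 3² + 0²) = √10 ≈ 3.1623, d(B,C) = √(0² + 6² + 5²) = √61 ≈ 7.8102, d(A,C) = √(1² + 3² + 5²) = √35 ≈ 5.9161.
d(A,B) + d(B,C) - d(A,C) = 3.1623 + 7.8102 - 5.9161 = 10.9725 - 5.9161 = 5.0564 (to 4 decimal places). This is ≥ 0, so the triangle inequality holds for these points.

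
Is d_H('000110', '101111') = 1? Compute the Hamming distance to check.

Differing positions: 1, 3, 6. Hamming distance = 3, so the claim that d_H = 1 is false.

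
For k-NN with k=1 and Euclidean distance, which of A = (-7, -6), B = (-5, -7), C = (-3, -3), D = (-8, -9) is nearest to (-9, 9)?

Distances: d(A) ≈ 15.1327, d(B) ≈ 16.4924, d(C) ≈ 13.4164, d(D) ≈ 18.0278. Nearest: C = (-3, -3) with distance 13.4164.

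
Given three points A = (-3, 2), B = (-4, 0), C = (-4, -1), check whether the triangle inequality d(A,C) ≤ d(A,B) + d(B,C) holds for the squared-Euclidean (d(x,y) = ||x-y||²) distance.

d(A,B) = 1² + 2² = 5, d(B,C) = 0² + 1² = 1, d(A,C) = 1² + 3² = 10.
d(A,C) = 10 > 5 + 1 = 6. Triangle inequality is VIOLATED. (Squared-Euclidean is not a metric — this is a counterexample.)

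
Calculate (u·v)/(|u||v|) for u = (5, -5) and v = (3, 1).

With u = (5, -5), v = (3, 1):
u·v = 5·3 + (-5)·1 = 15 + (-5) = 10.
|u| = √(5² + (-5)²) = √50, |v| = √(3² + 1²) = √10, so |u||v| = √(50·10) = √500.
cos θ = (u·v)/(|u||v|) = 10/√500 ≈ 0.4472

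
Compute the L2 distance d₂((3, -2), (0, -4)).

√(Σ(x_i - y_i)²) = √((3 - 0)² + (-2 - (-4))²)
= √(3² + 2²) = √(9 + 4) = √13 ≈ 3.6056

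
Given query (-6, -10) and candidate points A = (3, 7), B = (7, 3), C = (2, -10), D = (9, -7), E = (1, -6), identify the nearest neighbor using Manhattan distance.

Distances: d(A) = 26, d(B) = 26, d(C) = 8, d(D) = 18, d(E) = 11. Nearest: C = (2, -10) with distance 8.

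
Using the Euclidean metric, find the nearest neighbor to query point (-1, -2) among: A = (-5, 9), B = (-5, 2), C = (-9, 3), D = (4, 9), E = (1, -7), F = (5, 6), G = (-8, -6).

Distances: d(A) ≈ 11.7047, d(B) ≈ 5.6569, d(C) ≈ 9.434, d(D) ≈ 12.083, d(E) ≈ 5.3852, d(F) = 10, d(G) ≈ 8.0623. Nearest: E = (1, -7) with distance 5.3852.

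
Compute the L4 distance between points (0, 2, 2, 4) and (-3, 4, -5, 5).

(Σ|x_i - y_i|^4)^(1/4) = (|0 - (-3)|^4 + |2 - 4|^4 + |2 - (-5)|^4 + |4 - 5|^4)^(1/4)
= (3^4 + 2^4 + 7^4 + 1^4)^(1/4) = (81 + 16 + 2401 + 1)^(1/4) = (2499)^(1/4) ≈ 7.0704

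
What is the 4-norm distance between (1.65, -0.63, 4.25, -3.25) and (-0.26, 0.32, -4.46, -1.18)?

(Σ|x_i - y_i|^4)^(1/4) = (|1.65 - (-0.26)|^4 + |-0.63 - 0.32|^4 + |4.25 - (-4.46)|^4 + |-3.25 - (-1.18)|^4)^(1/4)
= (1.91^4 + 0.95^4 + 8.71^4 + 2.07^4)^(1/4) ≈ (13.3086 + 0.8145 + 5755.3617 + 18.3604)^(1/4) = (5787.8452)^(1/4) ≈ 8.7223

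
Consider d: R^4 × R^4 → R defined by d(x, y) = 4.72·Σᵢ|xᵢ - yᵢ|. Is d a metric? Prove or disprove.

Yes. The L1 (Manhattan) norm induces a metric on R^4, and multiplying a metric by a positive constant 4.72 > 0 preserves all four axioms: non-negativity (4.72·||x-y|| ≥ 0), identity (4.72·||x-y|| = 0 ⟺ ||x-y|| = 0 ⟺ x = y), symmetry (||x-y|| = ||y-x||), and the triangle inequality (4.72·||x-z|| ≤ 4.72·||x-y|| + 4.72·||y-z||). So d is a metric.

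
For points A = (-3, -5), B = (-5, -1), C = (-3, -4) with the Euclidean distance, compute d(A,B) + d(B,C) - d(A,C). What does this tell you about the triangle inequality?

d(A,B) = √(2² + 4²) = √20 ≈ 4.4721, d(B,C) = √(2² + 3²) = √13 ≈ 3.6056, d(A,C) = √(0² + 1²) = √1 = 1.
d(A,B) + d(B,C) - d(A,C) = 4.4721 + 3.6056 - 1 = 8.0777 - 1 = 7.0777 (to 4 decimal places). This is ≥ 0, so the triangle inequality holds for these points.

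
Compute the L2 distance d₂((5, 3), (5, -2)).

√(Σ(x_i - y_i)²) = √((5 - 5)² + (3 - (-2))²)
= √(0² + 5²) = √(0 + 25) = √25 = 5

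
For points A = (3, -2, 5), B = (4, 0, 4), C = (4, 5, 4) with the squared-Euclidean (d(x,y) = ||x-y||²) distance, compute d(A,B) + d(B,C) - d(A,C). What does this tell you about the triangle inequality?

d(A,B) = 1² + 2² + 1² = 6, d(B,C) = 0² + 5² + 0² = 25, d(A,C) = 1² + 7² + 1² = 51.
d(A,B) + d(B,C) - d(A,C) = 6 + 25 - 51 = 31 - 51 = -20. This is < 0, so the triangle inequality FAILS for these points (squared-Euclidean is not a metric).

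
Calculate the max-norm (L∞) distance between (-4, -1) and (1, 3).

max(|x_i - y_i|) = max(|-4 - 1|, |-1 - 3|) = max(5, 4) = 5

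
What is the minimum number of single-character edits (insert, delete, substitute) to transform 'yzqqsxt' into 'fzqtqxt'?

Let D[i][j] be the edit distance between the first i characters of 'yzqqsxt' and the first j characters of 'fzqtqxt', with D[i][0] = i, D[0][j] = j, and D[i][j] = D[i-1][j-1] if the characters match, else 1 + min(D[i-1][j], D[i][j-1], D[i-1][j-1]). Filling the table (rows: prefixes of 'yzqqsxt', columns: prefixes of 'fzqtqxt'):
     ε  f  z  q  t  q  x  t
  ε  0  1  2  3  4  5  6  7
  y  1  1  2  3  4  5  6  7
  z  2  2  1  2  3  4  5  6
  q  3  3  2  1  2  3  4  5
  q  4  4  3  2  2  2  3  4
  s  5  5  4  3  3  3  3  4
  x  6  6  5  4  4  4  3  4
  t  7  7  6  5  4  5  4  3
The bottom-right entry gives D[7][7] = 3, so no sequence of fewer than 3 edits works. Backtracking through the table gives one optimal edit sequence (3 edits):
  yzqqsxt → fzqqsxt (sub y→f @1)
  fzqqsxt → fzqtsxt (sub q→t @4)
  fzqtsxt → fzqtqxt (sub s→q @5)
Edit distance = 3.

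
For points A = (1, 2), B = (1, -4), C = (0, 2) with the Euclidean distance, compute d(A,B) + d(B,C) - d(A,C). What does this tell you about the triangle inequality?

d(A,B) = √(0² + 6²) = √36 = 6, d(B,C) = √(1² + 6²) = √37 ≈ 6.0828, d(A,C) = √(1² + 0²) = √1 = 1.
d(A,B) + d(B,C) - d(A,C) = 6 + 6.0828 - 1 = 12.0828 - 1 = 11.0828 (to 4 decimal places). This is ≥ 0, so the triangle inequality holds for these points.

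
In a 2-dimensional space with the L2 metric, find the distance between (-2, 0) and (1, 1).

(Σ|x_i - y_i|^2)^(1/2) = (|-2 - 1|^2 + |0 - 1|^2)^(1/2)
= (3^2 + 1^2)^(1/2) = (9 + 1)^(1/2) = (10)^(1/2) ≈ 3.1623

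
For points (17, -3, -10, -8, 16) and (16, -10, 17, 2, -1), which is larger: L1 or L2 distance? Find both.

L1 = |17 - 16| + |-3 - (-10)| + |-10 - 17| + |-8 - 2| + |16 - (-1)| = 1 + 7 + 27 + 10 + 17 = 62
L2 = √(1² + 7² + 27² + 10² + 17²) = √1168 ≈ 34.176
L1 ≥ L2 always (equality iff movement is along one axis); L1 > L2 here.
Ratio L1/L2 = 62/√1168 ≈ 1.8141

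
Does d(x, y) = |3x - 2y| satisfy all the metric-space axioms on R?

No. d fails symmetry: d(8, 4) = |3·8 - 2·4| = |16| = 16, but d(4, 8) = |3·4 - 2·8| = |-4| = 4. Since 16 ≠ 4, d(x,y) ≠ d(y,x) in general.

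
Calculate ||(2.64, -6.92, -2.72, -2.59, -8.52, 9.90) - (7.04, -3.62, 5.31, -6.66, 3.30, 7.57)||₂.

√(Σ(x_i - y_i)²) = √((2.64 - 7.04)² + (-6.92 - (-3.62))² + (-2.72 - 5.31)² + (-2.59 - (-6.66))² + (-8.52 - 3.3)² + (9.9 - 7.57)²)
= √((-4.4)² + (-3.3)² + (-8.03)² + 4.07² + (-11.82)² + 2.33²) = √(19.36 + 10.89 + 64.4809 + 16.5649 + 139.7124 + 5.4289) = √256.4371 ≈ 16.0137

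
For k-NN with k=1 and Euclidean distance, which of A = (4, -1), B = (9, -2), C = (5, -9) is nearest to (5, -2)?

Distances: d(A) ≈ 1.4142, d(B) = 4, d(C) = 7. Nearest: A = (4, -1) with distance 1.4142.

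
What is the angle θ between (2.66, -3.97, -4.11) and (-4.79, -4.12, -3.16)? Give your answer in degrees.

With u = (2.66, -3.97, -4.11), v = (-4.79, -4.12, -3.16):
u·v = 2.66·(-4.79) + (-3.97)·(-4.12) + (-4.11)·(-3.16) = (-12.7414) + 16.3564 + 12.9876 = 16.6026.
|u| = √(2.66² + (-3.97)² + (-4.11)²) = √(7.0756 + 15.7609 + 16.8921) = √39.7286, |v| = √((-4.79)² + (-4.12)² + (-3.16)²) = √(22.9441 + 16.9744 + 9.9856) = √49.9041.
cos θ = (u·v)/(|u||v|) = 16.6026/(√39.7286·√49.9041) ≈ 0.372869
θ = arccos(0.372869) ≈ 68.11°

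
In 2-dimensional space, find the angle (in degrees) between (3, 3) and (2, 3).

With u = (3, 3), v = (2, 3):
u·v = 3·2 + 3·3 = 6 + 9 = 15.
|u| = √(3² + 3²) = √18, |v| = √(2² + 3²) = √13, so |u||v| = √(18·13) = √234.
cos θ = (u·v)/(|u||v|) = 15/√234 ≈ 0.980581
θ = arccos(0.980581) ≈ 11.31°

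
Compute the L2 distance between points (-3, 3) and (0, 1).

(Σ|x_i - y_i|^2)^(1/2) = (|-3 - 0|^2 + |3 - 1|^2)^(1/2)
= (3^2 + 2^2)^(1/2) = (9 + 4)^(1/2) = (13)^(1/2) ≈ 3.6056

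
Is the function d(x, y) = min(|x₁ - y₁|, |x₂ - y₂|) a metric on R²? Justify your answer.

No. d fails identity of indiscernibles: take x = (-3, 0) and y = (-3, 1). Then d(x,y) = min(|-3 - (-3)|, |0 - 1|) = min(0, 1) = 0, yet x ≠ y.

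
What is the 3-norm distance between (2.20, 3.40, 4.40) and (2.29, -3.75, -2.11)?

(Σ|x_i - y_i|^3)^(1/3) = (|2.2 - 2.29|^3 + |3.4 - (-3.75)|^3 + |4.4 - (-2.11)|^3)^(1/3)
= (0.09^3 + 7.15^3 + 6.51^3)^(1/3) ≈ (0.0007 + 365.5259 + 275.8945)^(1/3) = (641.4211)^(1/3) ≈ 8.6241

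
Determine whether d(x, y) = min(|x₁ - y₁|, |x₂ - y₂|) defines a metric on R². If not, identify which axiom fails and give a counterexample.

No. d fails identity of indiscernibles: take x = (-2, 0) and y = (-2, 9). Then d(x,y) = min(|-2 - (-2)|, |0 - 9|) = min(0, 9) = 0, yet x ≠ y.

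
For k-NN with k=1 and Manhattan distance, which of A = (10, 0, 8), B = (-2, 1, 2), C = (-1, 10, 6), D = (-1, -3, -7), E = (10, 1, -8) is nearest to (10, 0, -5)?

Distances: d(A) = 13, d(B) = 20, d(C) = 32, d(D) = 16, d(E) = 4. Nearest: E = (10, 1, -8) with distance 4.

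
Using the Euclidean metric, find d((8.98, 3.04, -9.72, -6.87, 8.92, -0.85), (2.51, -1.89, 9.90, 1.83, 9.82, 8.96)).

√(Σ(x_i - y_i)²) = √((8.98 - 2.51)² + (3.04 - (-1.89))² + (-9.72 - 9.9)² + (-6.87 - 1.83)² + (8.92 - 9.82)² + (-0.85 - 8.96)²)
= √(6.47² + 4.93² + (-19.62)² + (-8.7)² + (-0.9)² + (-9.81)²) = √(41.8609 + 24.3049 + 384.9444 + 75.69 + 0.81 + 96.2361) = √623.8463 ≈ 24.9769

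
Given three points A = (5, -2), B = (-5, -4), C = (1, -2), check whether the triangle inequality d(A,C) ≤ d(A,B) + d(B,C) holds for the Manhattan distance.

d(A,B) = 10 + 2 = 12, d(B,C) = 6 + 2 = 8, d(A,C) = 4 + 0 = 4.
d(A,C) = 4 ≤ 12 + 8 = 20. Triangle inequality is satisfied.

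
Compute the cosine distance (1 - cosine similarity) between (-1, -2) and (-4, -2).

With u = (-1, -2), v = (-4, -2):
u·v = (-1)·(-4) + (-2)·(-2) = 4 + 4 = 8.
|u| = √((-1)² + (-2)²) = √5, |v| = √((-4)² + (-2)²) = √20, so |u||v| = √(5·20) = √100 = 10.
cos θ = (u·v)/(|u||v|) = 8/10 = 0.8
Cosine distance = 1 - cos θ = 1 - 0.8 = 0.2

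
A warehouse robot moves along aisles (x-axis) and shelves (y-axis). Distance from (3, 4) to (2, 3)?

Σ|x_i - y_i| = |3 - 2| + |4 - 3| = 1 + 1 = 2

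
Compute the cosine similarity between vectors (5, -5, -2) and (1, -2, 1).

With u = (5, -5, -2), v = (1, -2, 1):
u·v = 5·1 + (-5)·(-2) + (-2)·1 = 5 + 10 + (-2) = 13.
|u| = √(5² + (-5)² + (-2)²) = √54, |v| = √(1² + (-2)² + 1²) = √6, so |u||v| = √(54·6) = √324 = 18.
cos θ = (u·v)/(|u||v|) = 13/18 ≈ 0.7222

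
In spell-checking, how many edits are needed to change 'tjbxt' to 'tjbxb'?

Let D[i][j] be the edit distance between the first i characters of 'tjbxt' and the first j characters of 'tjbxb', with D[i][0] = i, D[0][j] = j, and D[i][j] = D[i-1][j-1] if the characters match, else 1 + min(D[i-1][j], D[i][j-1], D[i-1][j-1]). Filling the table (rows: prefixes of 'tjbxt', columns: prefixes of 'tjbxb'):
     ε  t  j  b  x  b
  ε  0  1  2  3  4  5
  t  1  0  1  2  3  4
  j  2  1  0  1  2  3
  b  3  2  1  0  1  2
  x  4  3  2  1  0  1
  t  5  4  3  2  1  1
The bottom-right entry gives D[5][5] = 1, so no sequence of fewer than 1 edit works. Backtracking through the table gives one optimal edit sequence (1 edit):
  tjbxt → tjbxb (sub t→b @5)
Edit distance = 1.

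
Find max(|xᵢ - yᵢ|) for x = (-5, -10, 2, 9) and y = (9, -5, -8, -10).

max(|x_i - y_i|) = max(|-5 - 9|, |-10 - (-5)|, |2 - (-8)|, |9 - (-10)|) = max(14, 5, 10, 19) = 19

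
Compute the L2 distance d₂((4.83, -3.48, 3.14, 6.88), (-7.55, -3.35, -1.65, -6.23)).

√(Σ(x_i - y_i)²) = √((4.83 - (-7.55))² + (-3.48 - (-3.35))² + (3.14 - (-1.65))² + (6.88 - (-6.23))²)
= √(12.38² + (-0.13)² + 4.79² + 13.11²) = √(153.2644 + 0.0169 + 22.9441 + 171.8721) = √348.0975 ≈ 18.6574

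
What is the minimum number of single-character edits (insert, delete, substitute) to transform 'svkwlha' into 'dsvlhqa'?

Let D[i][j] be the edit distance between the first i characters of 'svkwlha' and the first j characters of 'dsvlhqa', with D[i][0] = i, D[0][j] = j, and D[i][j] = D[i-1][j-1] if the characters match, else 1 + min(D[i-1][j], D[i][j-1], D[i-1][j-1]). Filling the table (rows: prefixes of 'svkwlha', columns: prefixes of 'dsvlhqa'):
     ε  d  s  v  l  h  q  a
  ε  0  1  2  3  4  5  6  7
  s  1  1  1  2  3  4  5  6
  v  2  2  2  1  2  3  4  5
  k  3  3  3  2  2  3  4  5
  w  4  4  4  3  3  3  4  5
  l  5  5  5  4  3  4  4  5
  h  6  6  6  5  4  3  4  5
  a  7  7  7  6  5  4  4  4
The bottom-right entry gives D[7][7] = 4, so no sequence of fewer than 4 edits works. Backtracking through the table gives one optimal edit sequence (4 edits):
  svkwlha → dsvkwlha (ins d @1)
  dsvkwlha → dsvwlha (del k @4)
  dsvwlha → dsvlha (del w @4)
  dsvlha → dsvlhqa (ins q @6)
Edit distance = 4.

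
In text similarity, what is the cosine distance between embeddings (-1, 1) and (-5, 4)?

With u = (-1, 1), v = (-5, 4):
u·v = (-1)·(-5) + 1·4 = 5 + 4 = 9.
|u| = √((-1)² + 1²) = √2, |v| = √((-5)² + 4²) = √41, so |u||v| = √(2·41) = √82.
cos θ = (u·v)/(|u||v|) = 9/√82 ≈ 0.9939
Cosine distance = 1 - cos θ ≈ 1 - 0.9939 = 0.0061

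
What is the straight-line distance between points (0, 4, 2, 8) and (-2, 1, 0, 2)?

√(Σ(x_i - y_i)²) = √((0 - (-2))² + (4 - 1)² + (2 - 0)² + (8 - 2)²)
= √(2² + 3² + 2² + 6²) = √(4 + 9 + 4 + 36) = √53 ≈ 7.2801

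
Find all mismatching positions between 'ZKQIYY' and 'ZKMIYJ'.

Differing positions: 3, 6. Hamming distance = 2.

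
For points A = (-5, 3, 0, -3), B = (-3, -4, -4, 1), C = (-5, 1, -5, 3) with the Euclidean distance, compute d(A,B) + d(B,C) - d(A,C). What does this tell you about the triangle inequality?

d(A,B) = √(2² + 7² + 4² + 4²) = √85 ≈ 9.2195, d(B,C) = √(2² + 5² + 1² + 2²) = √34 ≈ 5.831, d(A,C) = √(0² + 2² + 5² + 6²) = √65 ≈ 8.0623.
d(A,B) + d(B,C) - d(A,C) = 9.2195 + 5.831 - 8.0623 = 15.0505 - 8.0623 = 6.9882 (to 4 decimal places). This is ≥ 0, so the triangle inequality holds for these points.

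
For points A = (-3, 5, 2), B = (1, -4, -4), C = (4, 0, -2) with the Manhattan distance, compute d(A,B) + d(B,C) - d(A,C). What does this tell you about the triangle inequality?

d(A,B) = 4 + 9 + 6 = 19, d(B,C) = 3 + 4 + 2 = 9, d(A,C) = 7 + 5 + 4 = 16.
d(A,B) + d(B,C) - d(A,C) = 19 + 9 - 16 = 28 - 16 = 12. This is ≥ 0, so the triangle inequality holds for these points.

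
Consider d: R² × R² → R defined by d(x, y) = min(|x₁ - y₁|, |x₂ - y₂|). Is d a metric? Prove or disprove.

No. d fails identity of indiscernibles: take x = (0, 0) and y = (0, 8). Then d(x,y) = min(|0 - 0|, |0 - 8|) = min(0, 8) = 0, yet x ≠ y.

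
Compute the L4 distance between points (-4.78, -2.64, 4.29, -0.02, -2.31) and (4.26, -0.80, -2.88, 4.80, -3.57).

(Σ|x_i - y_i|^4)^(1/4) = (|-4.78 - 4.26|^4 + |-2.64 - (-0.8)|^4 + |4.29 - (-2.88)|^4 + |-0.02 - 4.8|^4 + |-2.31 - (-3.57)|^4)^(1/4)
= (9.04^4 + 1.84^4 + 7.17^4 + 4.82^4 + 1.26^4)^(1/4) ≈ (6678.4199 + 11.4623 + 2642.875 + 539.7444 + 2.5205)^(1/4) = (9875.0221)^(1/4) ≈ 9.9686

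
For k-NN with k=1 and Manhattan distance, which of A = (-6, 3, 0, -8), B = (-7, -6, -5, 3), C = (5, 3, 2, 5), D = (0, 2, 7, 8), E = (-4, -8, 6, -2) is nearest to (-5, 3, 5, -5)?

Distances: d(A) = 9, d(B) = 29, d(C) = 23, d(D) = 21, d(E) = 16. Nearest: A = (-6, 3, 0, -8) with distance 9.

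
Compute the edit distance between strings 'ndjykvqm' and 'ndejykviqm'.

Let D[i][j] be the edit distance between the first i characters of 'ndjykvqm' and the first j characters of 'ndejykviqm', with D[i][0] = i, D[0][j] = j, and D[i][j] = D[i-1][j-1] if the characters match, else 1 + min(D[i-1][j], D[i][j-1], D[i-1][j-1]). Filling the table (rows: prefixes of 'ndjykvqm', columns: prefixes of 'ndejykviqm'):
     ε  n  d  e  j  y  k  v  i  q  m
  ε  0  1  2  3  4  5  6  7  8  9 10
  n  1  0  1  2  3  4  5  6  7  8  9
  d  2  1  0  1  2  3  4  5  6  7  8
  j  3  2  1  1  1  2  3  4  5  6  7
  y  4  3  2  2  2  1  2  3  4  5  6
  k  5  4  3  3  3  2  1  2  3  4  5
  v  6  5  4  4  4  3  2  1  2  3  4
  q  7  6  5  5  5  4  3  2  2  2  3
  m  8  7  6  6  6  5  4  3  3  3  2
The bottom-right entry gives D[8][10] = 2, so no sequence of fewer than 2 edits works. Backtracking through the table gives one optimal edit sequence (2 edits):
  ndjykvqm → ndejykvqm (ins e @3)
  ndejykvqm → ndejykviqm (ins i @8)
Edit distance = 2.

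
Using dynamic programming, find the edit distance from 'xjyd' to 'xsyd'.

Let D[i][j] be the edit distance between the first i characters of 'xjyd' and the first j characters of 'xsyd', with D[i][0] = i, D[0][j] = j, and D[i][j] = D[i-1][j-1] if the characters match, else 1 + min(D[i-1][j], D[i][j-1], D[i-1][j-1]). Filling the table (rows: prefixes of 'xjyd', columns: prefixes of 'xsyd'):
     ε  x  s  y  d
  ε  0  1  2  3  4
  x  1  0  1  2  3
  j  2  1  1  2  3
  y  3  2  2  1  2
  d  4  3  3  2  1
The bottom-right entry gives D[4][4] = 1, so no sequence of fewer than 1 edit works. Backtracking through the table gives one optimal edit sequence (1 edit):
  xjyd → xsyd (sub j→s @2)
Edit distance = 1.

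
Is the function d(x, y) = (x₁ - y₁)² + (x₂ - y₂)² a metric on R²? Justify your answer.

No. The squared Euclidean distance fails the triangle inequality. Counterexample: x = (0, 0), y = (4, 1), z = (8, 2). d(x,z) = 8² + 2² = 68, but d(x,y) + d(y,z) = (4² + 1²) + (4² + 1²) = 17 + 17 = 34. Since 68 > 34, the triangle inequality is violated. (Note: √d, the ordinary Euclidean distance, IS a metric.)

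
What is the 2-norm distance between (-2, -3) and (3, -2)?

(Σ|x_i - y_i|^2)^(1/2) = (|-2 - 3|^2 + |-3 - (-2)|^2)^(1/2)
= (5^2 + 1^2)^(1/2) = (25 + 1)^(1/2) = (26)^(1/2) ≈ 5.099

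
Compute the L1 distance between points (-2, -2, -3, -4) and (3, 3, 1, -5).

Σ|x_i - y_i| = |-2 - 3| + |-2 - 3| + |-3 - 1| + |-4 - (-5)| = 5 + 5 + 4 + 1 = 15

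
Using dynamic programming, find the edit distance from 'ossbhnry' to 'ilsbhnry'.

Let D[i][j] be the edit distance between the first i characters of 'ossbhnry' and the first j characters of 'ilsbhnry', with D[i][0] = i, D[0][j] = j, and D[i][j] = D[i-1][j-1] if the characters match, else 1 + min(D[i-1][j], D[i][j-1], D[i-1][j-1]). Filling the table (rows: prefixes of 'ossbhnry', columns: prefixes of 'ilsbhnry'):
     ε  i  l  s  b  h  n  r  y
  ε  0  1  2  3  4  5  6  7  8
  o  1  1  2  3  4  5  6  7  8
  s  2  2  2  2  3  4  5  6  7
  s  3  3  3  2  3  4  5  6  7
  b  4  4  4  3  2  3  4  5  6
  h  5  5  5  4  3  2  3  4  5
  n  6  6  6  5  4  3  2  3  4
  r  7  7  7  6  5  4  3  2  3
  y  8  8  8  7  6  5  4  3  2
The bottom-right entry gives D[8][8] = 2, so no sequence of fewer than 2 edits works. Backtracking through the table gives one optimal edit sequence (2 edits):
  ossbhnry → issbhnry (sub o→i @1)
  issbhnry → ilsbhnry (sub s→l @2)
Edit distance = 2.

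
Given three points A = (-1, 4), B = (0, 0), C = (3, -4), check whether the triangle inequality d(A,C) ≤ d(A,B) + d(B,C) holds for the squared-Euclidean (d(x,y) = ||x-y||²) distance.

d(A,B) = 1² + 4² = 17, d(B,C) = 3² + 4² = 25, d(A,C) = 4² + 8² = 80.
d(A,C) = 80 > 17 + 25 = 42. Triangle inequality is VIOLATED. (Squared-Euclidean is not a metric — this is a counterexample.)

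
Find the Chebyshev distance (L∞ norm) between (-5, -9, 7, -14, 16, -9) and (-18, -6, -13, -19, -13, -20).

max(|x_i - y_i|) = max(|-5 - (-18)|, |-9 - (-6)|, |7 - (-13)|, |-14 - (-19)|, |16 - (-13)|, |-9 - (-20)|) = max(13, 3, 20, 5, 29, 11) = 29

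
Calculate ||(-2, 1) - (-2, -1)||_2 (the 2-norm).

(Σ|x_i - y_i|^2)^(1/2) = (|-2 - (-2)|^2 + |1 - (-1)|^2)^(1/2)
= (0^2 + 2^2)^(1/2) = (0 + 4)^(1/2) = (4)^(1/2) = 2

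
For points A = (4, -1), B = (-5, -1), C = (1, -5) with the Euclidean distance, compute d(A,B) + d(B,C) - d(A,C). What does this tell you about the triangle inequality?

d(A,B) = √(9² + 0²) = √81 = 9, d(B,C) = √(6² + 4²) = √52 ≈ 7.2111, d(A,C) = √(3² + 4²) = √25 = 5.
d(A,B) + d(B,C) - d(A,C) = 9 + 7.2111 - 5 = 16.2111 - 5 = 11.2111 (to 4 decimal places). This is ≥ 0, so the triangle inequality holds for these points.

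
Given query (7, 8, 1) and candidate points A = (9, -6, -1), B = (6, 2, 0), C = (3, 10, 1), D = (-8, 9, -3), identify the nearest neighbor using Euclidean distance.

Distances: d(A) ≈ 14.2829, d(B) ≈ 6.1644, d(C) ≈ 4.4721, d(D) ≈ 15.5563. Nearest: C = (3, 10, 1) with distance 4.4721.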